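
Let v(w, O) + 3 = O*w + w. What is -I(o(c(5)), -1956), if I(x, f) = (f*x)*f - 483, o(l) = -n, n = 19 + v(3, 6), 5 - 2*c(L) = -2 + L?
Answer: 141560115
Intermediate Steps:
c(L) = 7/2 - L/2 (c(L) = 5/2 - (-2 + L)/2 = 5/2 + (1 - L/2) = 7/2 - L/2)
v(w, O) = -3 + w + O*w (v(w, O) = -3 + (O*w + w) = -3 + (w + O*w) = -3 + w + O*w)
n = 37 (n = 19 + (-3 + 3 + 6*3) = 19 + (-3 + 3 + 18) = 19 + 18 = 37)
o(l) = -37 (o(l) = -1*37 = -37)
I(x, f) = -483 + x*f² (I(x, f) = x*f² - 483 = -483 + x*f²)
-I(o(c(5)), -1956) = -(-483 - 37*(-1956)²) = -(-483 - 37*3825936) = -(-483 - 141559632) = -1*(-141560115) = 141560115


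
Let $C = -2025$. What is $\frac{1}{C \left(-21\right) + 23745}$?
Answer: $\frac{1}{66270} \approx 1.509 \cdot 10^{-5}$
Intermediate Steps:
$\frac{1}{C \left(-21\right) + 23745} = \frac{1}{\left(-2025\right) \left(-21\right) + 23745} = \frac{1}{42525 + 23745} = \frac{1}{66270}$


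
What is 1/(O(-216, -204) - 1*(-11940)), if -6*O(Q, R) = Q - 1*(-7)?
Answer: 6/71849 ≈ 8.3508e-5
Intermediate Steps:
O(Q, R) = -7/6 - Q/6 (O(Q, R) = -(Q - 1*(-7))/6 = -(Q + 7)/6 = -(7 + Q)/6 = -7/6 - Q/6)
1/(O(-216, -204) - 1*(-11940)) = 1/((-7/6 - ⅙*(-216)) - 1*(-11940)) = 1/((-7/6 + 36) + 11940) = 1/(209/6 + 11940) = 1/(71849/6) = 6/71849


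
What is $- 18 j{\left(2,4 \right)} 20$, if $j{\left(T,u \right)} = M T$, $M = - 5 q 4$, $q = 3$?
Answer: $43200$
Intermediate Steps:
$M = -60$ ($M = \left(-5\right) 3 \cdot 4 = \left(-15\right) 4 = -60$)
$j{\left(T,u \right)} = - 60 T$
$- 18 j{\left(2,4 \right)} 20 = - 18 \left(\left(-60\right) 2\right) 20 = \left(-18\right) \left(-120\right) 20 = 2160 \cdot 20 = 43200$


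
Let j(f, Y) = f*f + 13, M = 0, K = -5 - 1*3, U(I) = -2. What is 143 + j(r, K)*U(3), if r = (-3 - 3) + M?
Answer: 45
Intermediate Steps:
K = -8 (K = -5 - 3 = -8)
r = -6 (r = (-3 - 3) + 0 = -6 + 0 = -6)
j(f, Y) = 13 + f**2 (j(f, Y) = f**2 + 13 = 13 + f**2)
143 + j(r, K)*U(3) = 143 + (13 + (-6)**2)*(-2) = 143 + (13 + 36)*(-2) = 143 + 49*(-2) = 143 - 98 = 45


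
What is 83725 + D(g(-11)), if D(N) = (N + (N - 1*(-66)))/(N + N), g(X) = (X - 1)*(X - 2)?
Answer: 4353763/52 ≈ 83726.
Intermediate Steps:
g(X) = (-1 + X)*(-2 + X)
D(N) = (66 + 2*N)/(2*N) (D(N) = (N + (N + 66))/((2*N)) = (N + (66 + N))*(1/(2*N)) = (66 + 2*N)*(1/(2*N)) = (66 + 2*N)/(2*N))
83725 + D(g(-11)) = 83725 + (33 + (2 + (-11)² - 3*(-11)))/(2 + (-11)² - 3*(-11)) = 83725 + (33 + (2 + 121 + 33))/(2 + 121 + 33) = 83725 + (33 + 156)/156 = 83725 + (1/156)*189 = 83725 + 63/52 = 4353763/52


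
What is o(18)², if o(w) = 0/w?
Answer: 0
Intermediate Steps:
o(w) = 0
o(18)² = 0² = 0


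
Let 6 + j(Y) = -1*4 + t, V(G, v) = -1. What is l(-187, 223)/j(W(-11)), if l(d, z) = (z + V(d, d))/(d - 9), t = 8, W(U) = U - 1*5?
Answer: 111/196 ≈ 0.56633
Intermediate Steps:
W(U) = -5 + U (W(U) = U - 5 = -5 + U)
l(d, z) = (-1 + z)/(-9 + d) (l(d, z) = (z - 1)/(d - 9) = (-1 + z)/(-9 + d))
j(Y) = -2 (j(Y) = -6 + (-1*4 + 8) = -6 + (-4 + 8) = -6 + 4 = -2)
l(-187, 223)/j(W(-11)) = ((-1 + 223)/(-9 - 187))/(-2) = (222/(-196))*(-½) = -1/196*222*(-½) = -111/98*(-½) = 111/196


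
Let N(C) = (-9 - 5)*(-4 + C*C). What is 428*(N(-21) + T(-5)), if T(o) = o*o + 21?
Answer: -2598816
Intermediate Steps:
N(C) = 56 - 14*C**2 (N(C) = -14*(-4 + C**2) = 56 - 14*C**2)
T(o) = 21 + o**2 (T(o) = o**2 + 21 = 21 + o**2)
428*(N(-21) + T(-5)) = 428*((56 - 14*(-21)**2) + (21 + (-5)**2)) = 428*((56 - 14*441) + (21 + 25)) = 428*((56 - 6174) + 46) = 428*(-6118 + 46) = 428*(-6072) = -2598816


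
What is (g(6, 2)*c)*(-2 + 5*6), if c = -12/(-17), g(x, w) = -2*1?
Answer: -672/17 ≈ -39.529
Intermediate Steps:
g(x, w) = -2
c = 12/17 (c = -12*(-1/17) = 12/17 ≈ 0.70588)
(g(6, 2)*c)*(-2 + 5*6) = (-2*12/17)*(-2 + 5*6) = -24*(-2 + 30)/17 = -24/17*28 = -672/17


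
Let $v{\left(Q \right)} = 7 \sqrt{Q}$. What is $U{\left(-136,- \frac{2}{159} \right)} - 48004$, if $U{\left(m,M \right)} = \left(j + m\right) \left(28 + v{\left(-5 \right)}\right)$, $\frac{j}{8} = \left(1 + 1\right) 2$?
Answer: $-50916 - 728 i \sqrt{5} \approx -50916.0 - 1627.9 i$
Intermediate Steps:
$j = 32$ ($j = 8 \left(1 + 1\right) 2 = 8 \cdot 2 \cdot 2 = 8 \cdot 4 = 32$)
$U{\left(m,M \right)} = \left(28 + 7 i \sqrt{5}\right) \left(32 + m\right)$ ($U{\left(m,M \right)} = \left(32 + m\right) \left(28 + 7 \sqrt{-5}\right) = \left(32 + m\right) \left(28 + 7 i \sqrt{5}\right) = \left(28 + 7 i \sqrt{5}\right) \left(32 + m\right)$)
$U{\left(-136,- \frac{2}{159} \right)} - 48004 = \left(896 + 28 \left(-136\right) + 224 i \sqrt{5} + 7 i \left(-136\right) \sqrt{5}\right) - 48004 = \left(896 - 3808 + 224 i \sqrt{5} - 952 i \sqrt{5}\right) - 48004 = \left(-2912 - 728 i \sqrt{5}\right) - 48004 = -50916 - 728 i \sqrt{5}$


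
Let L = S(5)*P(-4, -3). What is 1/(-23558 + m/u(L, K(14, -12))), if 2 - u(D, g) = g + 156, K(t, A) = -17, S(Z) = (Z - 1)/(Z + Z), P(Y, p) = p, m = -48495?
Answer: -137/3178951 ≈ -4.3096e-5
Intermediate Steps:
S(Z) = (-1 + Z)/(2*Z) (S(Z) = (-1 + Z)/((2*Z)) = (-1 + Z)*(1/(2*Z)) = (-1 + Z)/(2*Z))
L = -6/5 (L = ((1/2)*(-1 + 5)/5)*(-3) = ((1/2)*(1/5)*4)*(-3) = (2/5)*(-3) = -6/5 ≈ -1.2000)
u(D, g) = -154 - g (u(D, g) = 2 - (g + 156) = 2 - (156 + g) = 2 + (-156 - g) = -154 - g)
1/(-23558 + m/u(L, K(14, -12))) = 1/(-23558 - 48495/(-154 - 1*(-17))) = 1/(-23558 - 48495/(-154 + 17)) = 1/(-23558 - 48495/(-137)) = 1/(-23558 - 48495*(-1/137)) = 1/(-23558 + 48495/137) = 1/(-3178951/137) = -137/3178951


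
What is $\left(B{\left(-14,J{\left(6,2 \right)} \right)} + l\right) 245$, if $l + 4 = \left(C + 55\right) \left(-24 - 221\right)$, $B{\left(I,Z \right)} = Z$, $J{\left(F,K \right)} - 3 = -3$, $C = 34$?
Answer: $-5343205$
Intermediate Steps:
$J{\left(F,K \right)} = 0$ ($J{\left(F,K \right)} = 3 - 3 = 0$)
$l = -21809$ ($l = -4 + \left(34 + 55\right) \left(-24 - 221\right) = -4 + 89 \left(-245\right) = -4 - 21805 = -21809$)
$\left(B{\left(-14,J{\left(6,2 \right)} \right)} + l\right) 245 = \left(0 - 21809\right) 245 = \left(-21809\right) 245 = -5343205$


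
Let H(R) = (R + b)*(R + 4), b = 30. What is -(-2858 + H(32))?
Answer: 626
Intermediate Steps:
H(R) = (4 + R)*(30 + R) (H(R) = (R + 30)*(R + 4) = (30 + R)*(4 + R) = (4 + R)*(30 + R))
-(-2858 + H(32)) = -(-2858 + (120 + 32² + 34*32)) = -(-2858 + (120 + 1024 + 1088)) = -(-2858 + 2232) = -1*(-626) = 626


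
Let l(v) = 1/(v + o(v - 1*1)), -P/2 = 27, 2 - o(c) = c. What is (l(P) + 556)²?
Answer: 2785561/9 ≈ 3.0951e+5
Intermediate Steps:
o(c) = 2 - c
P = -54 (P = -2*27 = -54)
l(v) = ⅓ (l(v) = 1/(v + (2 - (v - 1*1))) = 1/(v + (2 - (v - 1))) = 1/(v + (2 - (-1 + v))) = 1/(v + (2 + (1 - v))) = 1/(v + (3 - v)) = 1/3 = ⅓)
(l(P) + 556)² = (⅓ + 556)² = (1669/3)² = 2785561/9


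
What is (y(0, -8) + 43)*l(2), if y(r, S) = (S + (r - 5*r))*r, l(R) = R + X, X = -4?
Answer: -86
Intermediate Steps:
l(R) = -4 + R (l(R) = R - 4 = -4 + R)
y(r, S) = r*(S - 4*r) (y(r, S) = (S - 4*r)*r = r*(S - 4*r))
(y(0, -8) + 43)*l(2) = (0*(-8 - 4*0) + 43)*(-4 + 2) = (0*(-8 + 0) + 43)*(-2) = (0*(-8) + 43)*(-2) = (0 + 43)*(-2) = 43*(-2) = -86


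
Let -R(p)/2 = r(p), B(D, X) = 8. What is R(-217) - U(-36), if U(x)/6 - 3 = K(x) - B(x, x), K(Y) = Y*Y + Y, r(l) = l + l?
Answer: -6662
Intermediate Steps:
r(l) = 2*l
K(Y) = Y + Y**2 (K(Y) = Y**2 + Y = Y + Y**2)
R(p) = -4*p
U(x) = -30 + 6*x*(1 + x) (U(x) = 18 + 6*(x*(1 + x) - 1*8) = 18 + 6*(x*(1 + x) - 8) = 18 + 6*(-8 + x*(1 + x)) = 18 + (-48 + 6*x*(1 + x)) = -30 + 6*x*(1 + x))
R(-217) - U(-36) = -4*(-217) - (-30 + 6*(-36)*(1 - 36)) = 868 - (-30 + 6*(-36)*(-35)) = 868 - (-30 + 7560) = 868 - 1*7530 = 868 - 7530 = -6662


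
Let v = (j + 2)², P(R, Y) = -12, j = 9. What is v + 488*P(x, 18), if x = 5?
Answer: -5735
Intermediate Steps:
v = 121 (v = (9 + 2)² = 11² = 121)
v + 488*P(x, 18) = 121 + 488*(-12) = 121 - 5856 = -5735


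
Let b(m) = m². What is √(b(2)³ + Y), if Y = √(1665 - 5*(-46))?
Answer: √(64 + √1895) ≈ 10.370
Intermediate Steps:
Y = √1895 (Y = √(1665 + 230) = √1895 ≈ 43.532)
√(b(2)³ + Y) = √((2²)³ + √1895) = √(4³ + √1895) = √(64 + √1895)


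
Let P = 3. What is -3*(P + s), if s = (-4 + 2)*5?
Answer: 21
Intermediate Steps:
s = -10 (s = -2*5 = -10)
-3*(P + s) = -3*(3 - 10) = -3*(-7) = 21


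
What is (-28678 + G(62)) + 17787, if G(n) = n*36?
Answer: -8659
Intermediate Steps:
G(n) = 36*n
(-28678 + G(62)) + 17787 = (-28678 + 36*62) + 17787 = (-28678 + 2232) + 17787 = -26446 + 17787 = -8659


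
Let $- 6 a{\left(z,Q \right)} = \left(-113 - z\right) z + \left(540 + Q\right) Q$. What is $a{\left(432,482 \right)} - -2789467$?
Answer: $\frac{8239819}{3} \approx 2.7466 \cdot 10^{6}$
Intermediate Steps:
$a{\left(z,Q \right)} = - \frac{Q \left(540 + Q\right)}{6} - \frac{z \left(-113 - z\right)}{6}$ ($a{\left(z,Q \right)} = - \frac{\left(-113 - z\right) z + \left(540 + Q\right) Q}{6} = - \frac{z \left(-113 - z\right) + Q \left(540 + Q\right)}{6} = - \frac{Q \left(540 + Q\right) + z \left(-113 - z\right)}{6} = - \frac{Q \left(540 + Q\right)}{6} - \frac{z \left(-113 - z\right)}{6}$)
$a{\left(432,482 \right)} - -2789467 = \left(\left(-90\right) 482 - \frac{482^{2}}{6} + \frac{432^{2}}{6} + \frac{113}{6} \cdot 432\right) - -2789467 = \left(-43380 - \frac{116162}{3} + \frac{1}{6} \cdot 186624 + 8136\right) + 2789467 = \left(-43380 - \frac{116162}{3} + 31104 + 8136\right) + 2789467 = - \frac{128582}{3} + 2789467 = \frac{8239819}{3}$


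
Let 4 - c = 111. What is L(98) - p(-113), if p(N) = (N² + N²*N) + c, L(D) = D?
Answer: 1430333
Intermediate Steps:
c = -107 (c = 4 - 1*111 = 4 - 111 = -107)
p(N) = -107 + N² + N³ (p(N) = (N² + N²*N) - 107 = (N² + N³) - 107 = -107 + N² + N³)
L(98) - p(-113) = 98 - (-107 + (-113)² + (-113)³) = 98 - (-107 + 12769 - 1442897) = 98 - 1*(-1430235) = 98 + 1430235 = 1430333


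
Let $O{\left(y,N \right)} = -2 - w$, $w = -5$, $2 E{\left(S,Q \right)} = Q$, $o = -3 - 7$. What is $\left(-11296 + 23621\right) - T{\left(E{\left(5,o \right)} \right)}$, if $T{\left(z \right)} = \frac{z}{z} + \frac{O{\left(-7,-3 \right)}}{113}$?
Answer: $\frac{1392609}{113} \approx 12324.0$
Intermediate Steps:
$o = -10$ ($o = -3 - 7 = -10$)
$E{\left(S,Q \right)} = \frac{Q}{2}$
$O{\left(y,N \right)} = 3$ ($O{\left(y,N \right)} = -2 - -5 = -2 + 5 = 3$)
$T{\left(z \right)} = \frac{116}{113}$ ($T{\left(z \right)} = \frac{z}{z} + \frac{3}{113} = 1 + 3 \cdot \frac{1}{113} = 1 + \frac{3}{113} = \frac{116}{113}$)
$\left(-11296 + 23621\right) - T{\left(E{\left(5,o \right)} \right)} = \left(-11296 + 23621\right) - \frac{116}{113} = 12325 - \frac{116}{113} = \frac{1392609}{113}$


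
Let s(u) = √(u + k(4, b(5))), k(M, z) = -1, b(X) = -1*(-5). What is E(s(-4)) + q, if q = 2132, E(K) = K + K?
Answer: 2132 + 2*I*√5 ≈ 2132.0 + 4.4721*I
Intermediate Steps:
b(X) = 5
s(u) = √(-1 + u) (s(u) = √(u - 1) = √(-1 + u))
E(K) = 2*K
E(s(-4)) + q = 2*√(-1 - 4) + 2132 = 2*√(-5) + 2132 = 2*(I*√5) + 2132 = 2*I*√5 + 2132 = 2132 + 2*I*√5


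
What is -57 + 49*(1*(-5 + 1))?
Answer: -253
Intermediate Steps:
-57 + 49*(1*(-5 + 1)) = -57 + 49*(1*(-4)) = -57 + 49*(-4) = -57 - 196 = -253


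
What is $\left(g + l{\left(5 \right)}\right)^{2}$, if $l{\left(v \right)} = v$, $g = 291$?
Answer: $87616$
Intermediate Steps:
$\left(g + l{\left(5 \right)}\right)^{2} = \left(291 + 5\right)^{2} = 296^{2} = 87616$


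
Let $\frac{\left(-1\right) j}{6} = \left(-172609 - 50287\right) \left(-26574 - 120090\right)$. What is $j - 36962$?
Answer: $-196144950626$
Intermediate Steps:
$j = -196144913664$ ($j = - 6 \left(-172609 - 50287\right) \left(-26574 - 120090\right) = - 6 \left(\left(-222896\right) \left(-146664\right)\right) = \left(-6\right) 32690818944 = -196144913664$)
$j - 36962 = -196144913664 - 36962 = -196144950626$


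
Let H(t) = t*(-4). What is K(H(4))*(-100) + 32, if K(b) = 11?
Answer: -1068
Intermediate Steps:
H(t) = -4*t
K(H(4))*(-100) + 32 = 11*(-100) + 32 = -1100 + 32 = -1068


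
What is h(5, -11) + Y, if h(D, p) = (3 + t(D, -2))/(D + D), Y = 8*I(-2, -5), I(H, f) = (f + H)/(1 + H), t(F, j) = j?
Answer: 561/10 ≈ 56.100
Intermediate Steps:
I(H, f) = (H + f)/(1 + H)
Y = 56 (Y = 8*((-2 - 5)/(1 - 2)) = 8*(-7/(-1)) = 8*(-1*(-7)) = 8*7 = 56)
h(D, p) = 1/(2*D) (h(D, p) = (3 - 2)/(D + D) = 1/(2*D))
h(5, -11) + Y = (1/2)/5 + 56 = (1/2)*(1/5) + 56 = 1/10 + 56 = 561/10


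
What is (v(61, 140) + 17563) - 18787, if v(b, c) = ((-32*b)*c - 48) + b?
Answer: -274491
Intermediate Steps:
v(b, c) = -48 + b - 32*b*c (v(b, c) = (-32*b*c - 48) + b = (-48 - 32*b*c) + b = -48 + b - 32*b*c)
(v(61, 140) + 17563) - 18787 = ((-48 + 61 - 32*61*140) + 17563) - 18787 = ((-48 + 61 - 273280) + 17563) - 18787 = (-273267 + 17563) - 18787 = -255704 - 18787 = -274491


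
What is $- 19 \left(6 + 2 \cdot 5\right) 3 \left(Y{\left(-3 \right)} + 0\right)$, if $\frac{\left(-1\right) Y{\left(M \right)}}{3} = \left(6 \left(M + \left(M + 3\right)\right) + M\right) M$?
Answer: $172368$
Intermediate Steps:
$Y{\left(M \right)} = - 3 M \left(18 + 13 M\right)$ ($Y{\left(M \right)} = - 3 \left(6 \left(M + \left(M + 3\right)\right) + M\right) M = - 3 \left(6 \left(M + \left(3 + M\right)\right) + M\right) M = - 3 \left(6 \left(3 + 2 M\right) + M\right) M = - 3 \left(\left(18 + 12 M\right) + M\right) M = - 3 \left(18 + 13 M\right) M = - 3 M \left(18 + 13 M\right)$)
$- 19 \left(6 + 2 \cdot 5\right) 3 \left(Y{\left(-3 \right)} + 0\right) = - 19 \left(6 + 2 \cdot 5\right) 3 \left(\left(-3\right) \left(-3\right) \left(18 + 13 \left(-3\right)\right) + 0\right) = - 19 \left(6 + 10\right) 3 \left(\left(-3\right) \left(-3\right) \left(18 - 39\right) + 0\right) = \left(-19\right) 16 \cdot 3 \left(\left(-3\right) \left(-3\right) \left(-21\right) + 0\right) = - 304 \cdot 3 \left(-189 + 0\right) = - 304 \cdot 3 \left(-189\right) = \left(-304\right) \left(-567\right) = 172368$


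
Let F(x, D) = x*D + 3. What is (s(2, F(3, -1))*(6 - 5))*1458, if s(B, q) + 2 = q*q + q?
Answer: -2916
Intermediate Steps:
F(x, D) = 3 + D*x (F(x, D) = D*x + 3 = 3 + D*x)
s(B, q) = -2 + q + q² (s(B, q) = -2 + (q*q + q) = -2 + (q² + q) = -2 + (q + q²) = -2 + q + q²)
(s(2, F(3, -1))*(6 - 5))*1458 = ((-2 + (3 - 1*3) + (3 - 1*3)²)*(6 - 5))*1458 = ((-2 + (3 - 3) + (3 - 3)²)*1)*1458 = ((-2 + 0 + 0²)*1)*1458 = ((-2 + 0 + 0)*1)*1458 = -2*1*1458 = -2*1458 = -2916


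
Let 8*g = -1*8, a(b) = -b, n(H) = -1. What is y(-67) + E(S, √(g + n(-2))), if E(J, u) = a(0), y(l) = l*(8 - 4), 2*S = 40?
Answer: -268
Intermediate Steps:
S = 20 (S = (½)*40 = 20)
g = -1 (g = (-1*8)/8 = (⅛)*(-8) = -1)
y(l) = 4*l (y(l) = l*4 = 4*l)
E(J, u) = 0 (E(J, u) = -1*0 = 0)
y(-67) + E(S, √(g + n(-2))) = 4*(-67) + 0 = -268 + 0 = -268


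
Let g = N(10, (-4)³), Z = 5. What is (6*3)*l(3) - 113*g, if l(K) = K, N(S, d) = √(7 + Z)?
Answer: 54 - 226*√3 ≈ -337.44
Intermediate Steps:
N(S, d) = 2*√3 (N(S, d) = √(7 + 5) = √12 = 2*√3)
g = 2*√3 ≈ 3.4641
(6*3)*l(3) - 113*g = (6*3)*3 - 226*√3 = 18*3 - 226*√3 = 54 - 226*√3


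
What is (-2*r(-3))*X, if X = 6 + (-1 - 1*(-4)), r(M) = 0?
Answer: 0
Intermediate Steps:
X = 9 (X = 6 + (-1 + 4) = 6 + 3 = 9)
(-2*r(-3))*X = -2*0*9 = 0*9 = 0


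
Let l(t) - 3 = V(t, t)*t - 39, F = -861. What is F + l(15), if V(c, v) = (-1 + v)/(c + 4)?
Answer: -16833/19 ≈ -885.95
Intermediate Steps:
V(c, v) = (-1 + v)/(4 + c)
l(t) = -36 + t*(-1 + t)/(4 + t) (l(t) = 3 + (((-1 + t)/(4 + t))*t - 39) = 3 + (t*(-1 + t)/(4 + t) - 39) = 3 + (-39 + t*(-1 + t)/(4 + t)) = -36 + t*(-1 + t)/(4 + t))
F + l(15) = -861 + (-144 + 15² - 37*15)/(4 + 15) = -861 + (-144 + 225 - 555)/19 = -861 + (1/19)*(-474) = -861 - 474/19 = -16833/19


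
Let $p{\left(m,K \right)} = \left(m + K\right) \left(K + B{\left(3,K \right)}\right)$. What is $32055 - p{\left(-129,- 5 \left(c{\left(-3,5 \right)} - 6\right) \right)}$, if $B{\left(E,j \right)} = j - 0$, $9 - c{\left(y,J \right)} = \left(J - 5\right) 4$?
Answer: $27735$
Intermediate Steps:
$c{\left(y,J \right)} = 29 - 4 J$ ($c{\left(y,J \right)} = 9 - \left(J - 5\right) 4 = 9 - \left(-5 + J\right) 4 = 9 - \left(-20 + 4 J\right) = 29 - 4 J$)
$B{\left(E,j \right)} = j$ ($B{\left(E,j \right)} = j + 0 = j$)
$p{\left(m,K \right)} = 2 K \left(K + m\right)$ ($p{\left(m,K \right)} = \left(m + K\right) \left(K + K\right) = \left(K + m\right) 2 K = 2 K \left(K + m\right)$)
$32055 - p{\left(-129,- 5 \left(c{\left(-3,5 \right)} - 6\right) \right)} = 32055 - 2 \left(- 5 \left(\left(29 - 20\right) - 6\right)\right) \left(- 5 \left(\left(29 - 20\right) - 6\right) - 129\right) = 32055 - 2 \left(- 5 \left(9 - 6\right)\right) \left(- 5 \left(9 - 6\right) - 129\right) = 32055 - 2 \left(\left(-5\right) 3\right) \left(\left(-5\right) 3 - 129\right) = 32055 - 2 \left(-15\right) \left(-15 - 129\right) = 32055 - 2 \left(-15\right) \left(-144\right) = 32055 - 4320 = 27735$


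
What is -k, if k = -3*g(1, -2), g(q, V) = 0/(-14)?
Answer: 0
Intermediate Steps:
g(q, V) = 0 (g(q, V) = 0*(-1/14) = 0)
k = 0 (k = -3*0 = 0)
-k = -1*0 = 0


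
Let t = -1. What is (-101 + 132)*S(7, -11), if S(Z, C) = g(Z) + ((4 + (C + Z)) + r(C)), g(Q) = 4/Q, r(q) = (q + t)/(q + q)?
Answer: 2666/77 ≈ 34.623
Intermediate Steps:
r(q) = (-1 + q)/(2*q) (r(q) = (q - 1)/(q + q) = (-1 + q)/((2*q)) = (-1 + q)*(1/(2*q)) = (-1 + q)/(2*q))
S(Z, C) = 4 + C + Z + 4/Z + (-1 + C)/(2*C) (S(Z, C) = 4/Z + ((4 + (C + Z)) + (-1 + C)/(2*C)) = 4/Z + ((4 + C + Z) + (-1 + C)/(2*C)) = 4/Z + (4 + C + Z + (-1 + C)/(2*C)) = 4 + C + Z + 4/Z + (-1 + C)/(2*C))
(-101 + 132)*S(7, -11) = (-101 + 132)*(9/2 - 11 + 7 + 4/7 - ½/(-11)) = 31*(9/2 - 11 + 7 + 4*(⅐) - ½*(-1/11)) = 31*(9/2 - 11 + 7 + 4/7 + 1/22) = 31*(86/77) = 2666/77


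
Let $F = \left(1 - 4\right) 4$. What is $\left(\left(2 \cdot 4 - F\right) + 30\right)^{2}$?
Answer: $2500$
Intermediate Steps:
$F = -12$ ($F = \left(-3\right) 4 = -12$)
$\left(\left(2 \cdot 4 - F\right) + 30\right)^{2} = \left(\left(2 \cdot 4 - -12\right) + 30\right)^{2} = \left(\left(8 + 12\right) + 30\right)^{2} = \left(20 + 30\right)^{2} = 50^{2} = 2500$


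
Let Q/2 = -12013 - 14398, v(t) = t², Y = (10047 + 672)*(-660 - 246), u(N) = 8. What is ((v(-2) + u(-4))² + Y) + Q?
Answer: -9764092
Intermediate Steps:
Y = -9711414 (Y = 10719*(-906) = -9711414)
Q = -52822 (Q = 2*(-12013 - 14398) = 2*(-26411) = -52822)
((v(-2) + u(-4))² + Y) + Q = (((-2)² + 8)² - 9711414) - 52822 = ((4 + 8)² - 9711414) - 52822 = (12² - 9711414) - 52822 = (144 - 9711414) - 52822 = -9711270 - 52822 = -9764092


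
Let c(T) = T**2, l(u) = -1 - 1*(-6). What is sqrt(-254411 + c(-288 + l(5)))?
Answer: I*sqrt(174322) ≈ 417.52*I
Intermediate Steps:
l(u) = 5 (l(u) = -1 + 6 = 5)
sqrt(-254411 + c(-288 + l(5))) = sqrt(-254411 + (-288 + 5)**2) = sqrt(-254411 + (-283)**2) = sqrt(-254411 + 80089) = sqrt(-174322) = I*sqrt(174322)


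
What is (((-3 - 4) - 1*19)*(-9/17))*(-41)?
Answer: -9594/17 ≈ -564.35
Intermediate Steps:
(((-3 - 4) - 1*19)*(-9/17))*(-41) = ((-7 - 19)*(-9*1/17))*(-41) = -26*(-9/17)*(-41) = (234/17)*(-41) = -9594/17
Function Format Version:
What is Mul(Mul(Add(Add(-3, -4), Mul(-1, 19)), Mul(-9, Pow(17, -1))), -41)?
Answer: Rational(-9594, 17) ≈ -564.35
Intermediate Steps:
Mul(Mul(Add(Add(-3, -4), Mul(-1, 19)), Mul(-9, Pow(17, -1))), -41) = Mul(Mul(Add(-7, -19), Mul(-9, Rational(1, 17))), -41) = Mul(Mul(-26, Rational(-9, 17)), -41) = Mul(Rational(234, 17), -41) = Rational(-9594, 17)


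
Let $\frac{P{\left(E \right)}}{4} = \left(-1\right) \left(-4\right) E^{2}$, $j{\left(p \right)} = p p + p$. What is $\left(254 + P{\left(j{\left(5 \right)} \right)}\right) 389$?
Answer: $5700406$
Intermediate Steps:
$j{\left(p \right)} = p + p^{2}$ ($j{\left(p \right)} = p^{2} + p = p + p^{2}$)
$P{\left(E \right)} = 16 E^{2}$ ($P{\left(E \right)} = 4 \left(-1\right) \left(-4\right) E^{2} = 4 \cdot 4 E^{2} = 16 E^{2}$)
$\left(254 + P{\left(j{\left(5 \right)} \right)}\right) 389 = \left(254 + 16 \left(5 \left(1 + 5\right)\right)^{2}\right) 389 = \left(254 + 16 \left(5 \cdot 6\right)^{2}\right) 389 = \left(254 + 16 \cdot 30^{2}\right) 389 = \left(254 + 16 \cdot 900\right) 389 = \left(254 + 14400\right) 389 = 14654 \cdot 389 = 5700406$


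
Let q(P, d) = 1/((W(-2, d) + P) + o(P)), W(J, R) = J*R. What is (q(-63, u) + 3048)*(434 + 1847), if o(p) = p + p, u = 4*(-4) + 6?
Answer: 1174968191/169 ≈ 6.9525e+6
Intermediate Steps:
u = -10 (u = -16 + 6 = -10)
o(p) = 2*p
q(P, d) = 1/(-2*d + 3*P) (q(P, d) = 1/((-2*d + P) + 2*P) = 1/((P - 2*d) + 2*P) = 1/(-2*d + 3*P))
(q(-63, u) + 3048)*(434 + 1847) = (1/(-2*(-10) + 3*(-63)) + 3048)*(434 + 1847) = (1/(20 - 189) + 3048)*2281 = (1/(-169) + 3048)*2281 = (-1/169 + 3048)*2281 = (515111/169)*2281 = 1174968191/169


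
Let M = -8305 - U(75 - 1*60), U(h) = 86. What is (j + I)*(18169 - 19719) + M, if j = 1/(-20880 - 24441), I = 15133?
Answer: -1063436461111/45321 ≈ -2.3465e+7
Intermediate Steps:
j = -1/45321 (j = 1/(-45321) = -1/45321 ≈ -2.2065e-5)
M = -8391 (M = -8305 - 1*86 = -8305 - 86 = -8391)
(j + I)*(18169 - 19719) + M = (-1/45321 + 15133)*(18169 - 19719) - 8391 = (685842692/45321)*(-1550) - 8391 = -1063056172600/45321 - 8391 = -1063436461111/45321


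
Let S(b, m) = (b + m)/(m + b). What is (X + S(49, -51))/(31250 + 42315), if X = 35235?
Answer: 35236/73565 ≈ 0.47898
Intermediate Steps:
S(b, m) = 1 (S(b, m) = (b + m)/(b + m) = 1)
(X + S(49, -51))/(31250 + 42315) = (35235 + 1)/(31250 + 42315) = 35236/73565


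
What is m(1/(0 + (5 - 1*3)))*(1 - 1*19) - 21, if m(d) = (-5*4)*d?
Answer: 159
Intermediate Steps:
m(d) = -20*d
m(1/(0 + (5 - 1*3)))*(1 - 1*19) - 21 = (-20/(0 + (5 - 1*3)))*(1 - 1*19) - 21 = (-20/(0 + (5 - 3)))*(1 - 19) - 21 = -20/(0 + 2)*(-18) - 21 = -20/2*(-18) - 21 = -20*½*(-18) - 21 = -10*(-18) - 21 = 180 - 21 = 159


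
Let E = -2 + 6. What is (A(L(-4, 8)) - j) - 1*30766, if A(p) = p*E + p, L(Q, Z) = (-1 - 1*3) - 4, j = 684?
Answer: -31490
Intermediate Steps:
E = 4
L(Q, Z) = -8 (L(Q, Z) = (-1 - 3) - 4 = -4 - 4 = -8)
A(p) = 5*p (A(p) = p*4 + p = 4*p + p = 5*p)
(A(L(-4, 8)) - j) - 1*30766 = (5*(-8) - 1*684) - 1*30766 = (-40 - 684) - 30766 = -724 - 30766 = -31490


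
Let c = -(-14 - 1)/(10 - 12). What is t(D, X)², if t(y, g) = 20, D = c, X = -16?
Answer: 400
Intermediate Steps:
c = -15/2 (c = -(-15)/(-2) = -(-15)*(-1)/2 = -1*15/2 = -15/2 ≈ -7.5000)
D = -15/2 ≈ -7.5000
t(D, X)² = 20² = 400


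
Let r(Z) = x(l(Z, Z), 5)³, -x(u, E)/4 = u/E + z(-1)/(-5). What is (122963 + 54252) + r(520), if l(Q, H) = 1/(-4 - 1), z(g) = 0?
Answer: 2768984439/15625 ≈ 1.7722e+5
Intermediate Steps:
l(Q, H) = -⅕ (l(Q, H) = 1/(-5) = -⅕)
x(u, E) = -4*u/E (x(u, E) = -4*(u/E + 0/(-5)) = -4*(u/E + 0*(-⅕)) = -4*(u/E + 0) = -4*u/E)
r(Z) = 64/15625 (r(Z) = (-4*(-⅕)/5)³ = (-4*(-⅕)*⅕)³ = (4/25)³ = 64/15625)
(122963 + 54252) + r(520) = (122963 + 54252) + 64/15625 = 177215 + 64/15625 = 2768984439/15625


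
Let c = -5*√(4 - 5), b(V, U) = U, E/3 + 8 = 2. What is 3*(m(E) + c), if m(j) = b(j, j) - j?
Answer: -15*I ≈ -15.0*I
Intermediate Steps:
E = -18 (E = -24 + 3*2 = -24 + 6 = -18)
m(j) = 0 (m(j) = j - j = 0)
c = -5*I ≈ -5.0*I
3*(m(E) + c) = 3*(0 - 5*I) = 3*(-5*I) = -15*I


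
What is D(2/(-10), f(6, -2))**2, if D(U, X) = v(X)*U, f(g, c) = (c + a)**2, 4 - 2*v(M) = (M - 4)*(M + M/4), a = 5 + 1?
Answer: 13924/25 ≈ 556.96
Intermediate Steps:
a = 6
v(M) = 2 - 5*M*(-4 + M)/8 (v(M) = 2 - (M - 4)*(M + M/4)/2 = 2 - (-4 + M)*(M + M*(1/4))/2 = 2 - (-4 + M)*(M + M/4)/2 = 2 - (-4 + M)*5*M/4/2 = 2 - 5*M*(-4 + M)/8)
f(g, c) = (6 + c)**2 (f(g, c) = (c + 6)**2 = (6 + c)**2)
D(U, X) = U*(2 - 5*X**2/8 + 5*X/2) (D(U, X) = (2 - 5*X**2/8 + 5*X/2)*U = U*(2 - 5*X**2/8 + 5*X/2))
D(2/(-10), f(6, -2))**2 = ((2/(-10))*(16 - 5*(6 - 2)**4 + 20*(6 - 2)**2)/8)**2 = ((2*(-1/10))*(16 - 5*(4**2)**2 + 20*4**2)/8)**2 = ((1/8)*(-1/5)*(16 - 5*16**2 + 20*16))**2 = ((1/8)*(-1/5)*(16 - 5*256 + 320))**2 = ((1/8)*(-1/5)*(16 - 1280 + 320))**2 = ((1/8)*(-1/5)*(-944))**2 = (118/5)**2 = 13924/25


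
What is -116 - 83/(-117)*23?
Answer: -11663/117 ≈ -99.684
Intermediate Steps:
-116 - 83/(-117)*23 = -116 - 83*(-1/117)*23 = -116 + (83/117)*23 = -116 + 1909/117 = -11663/117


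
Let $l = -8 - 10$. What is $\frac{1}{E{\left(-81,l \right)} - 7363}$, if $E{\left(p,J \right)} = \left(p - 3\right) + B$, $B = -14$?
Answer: $- \frac{1}{7461} \approx -0.00013403$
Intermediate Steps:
$l = -18$ ($l = -8 - 10 = -18$)
$E{\left(p,J \right)} = -17 + p$ ($E{\left(p,J \right)} = \left(p - 3\right) - 14 = \left(-3 + p\right) - 14 = -17 + p$)
$\frac{1}{E{\left(-81,l \right)} - 7363} = \frac{1}{\left(-17 - 81\right) - 7363} = \frac{1}{-98 - 7363} = \frac{1}{-7461} = - \frac{1}{7461}$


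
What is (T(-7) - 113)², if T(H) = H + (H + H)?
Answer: 17956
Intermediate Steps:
T(H) = 3*H (T(H) = H + 2*H = 3*H)
(T(-7) - 113)² = (3*(-7) - 113)² = (-21 - 113)² = (-134)² = 17956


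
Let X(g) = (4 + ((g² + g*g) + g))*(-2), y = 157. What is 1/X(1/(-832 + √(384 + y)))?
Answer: -191312739523/1530042778075 - 137671*√541/3060085556150 ≈ -0.12504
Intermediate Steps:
X(g) = -8 - 4*g² - 2*g (X(g) = (4 + ((g² + g²) + g))*(-2) = (4 + (2*g² + g))*(-2) = (4 + (g + 2*g²))*(-2) = (4 + g + 2*g²)*(-2) = -8 - 4*g² - 2*g)
1/X(1/(-832 + √(384 + y))) = 1/(-8 - 4/(-832 + √(384 + 157))² - 2/(-832 + √(384 + 157))) = 1/(-8 - 4/(-832 + √541)² - 2/(-832 + √541))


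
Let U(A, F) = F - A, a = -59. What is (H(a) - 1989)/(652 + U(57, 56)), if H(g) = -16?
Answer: -2005/651 ≈ -3.0799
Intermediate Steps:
(H(a) - 1989)/(652 + U(57, 56)) = (-16 - 1989)/(652 + (56 - 1*57)) = -2005/(652 + (56 - 57)) = -2005/(652 - 1) = -2005/651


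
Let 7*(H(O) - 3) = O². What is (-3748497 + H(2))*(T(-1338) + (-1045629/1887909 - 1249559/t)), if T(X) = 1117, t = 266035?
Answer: -4883826056101239207962/1171916365235 ≈ -4.1674e+9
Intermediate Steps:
H(O) = 3 + O²/7
(-3748497 + H(2))*(T(-1338) + (-1045629/1887909 - 1249559/t)) = (-3748497 + (3 + (⅐)*2²))*(1117 + (-1045629/1887909 - 1249559/266035)) = (-3748497 + (3 + (⅐)*4))*(1117 + (-1045629*1/1887909 - 1249559*1/266035)) = (-3748497 + (3 + 4/7))*(1117 + (-348543/629303 - 1249559/266035)) = (-3748497 + 25/7)*(1117 - 879075864382/167416623605) = -26239454/7*186125292702403/167416623605 = -4883826056101239207962/1171916365235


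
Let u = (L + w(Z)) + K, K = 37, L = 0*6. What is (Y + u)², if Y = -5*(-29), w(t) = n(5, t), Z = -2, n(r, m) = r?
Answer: 34969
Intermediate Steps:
w(t) = 5
L = 0
Y = 145
u = 42 (u = (0 + 5) + 37 = 5 + 37 = 42)
(Y + u)² = (145 + 42)² = 187² = 34969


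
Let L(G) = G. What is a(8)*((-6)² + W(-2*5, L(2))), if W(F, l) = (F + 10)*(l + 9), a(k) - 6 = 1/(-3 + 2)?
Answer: 180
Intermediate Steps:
a(k) = 5 (a(k) = 6 + 1/(-3 + 2) = 6 + 1/(-1) = 6 - 1 = 5)
W(F, l) = (9 + l)*(10 + F) (W(F, l) = (10 + F)*(9 + l) = (9 + l)*(10 + F))
a(8)*((-6)² + W(-2*5, L(2))) = 5*((-6)² + (90 + 9*(-2*5) + 10*2 - 2*5*2)) = 5*(36 + (90 + 9*(-10) + 20 - 10*2)) = 5*(36 + (90 - 90 + 20 - 20)) = 5*(36 + 0) = 5*36 = 180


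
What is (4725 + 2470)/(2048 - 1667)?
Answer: 7195/381 ≈ 18.885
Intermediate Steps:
(4725 + 2470)/(2048 - 1667) = 7195/381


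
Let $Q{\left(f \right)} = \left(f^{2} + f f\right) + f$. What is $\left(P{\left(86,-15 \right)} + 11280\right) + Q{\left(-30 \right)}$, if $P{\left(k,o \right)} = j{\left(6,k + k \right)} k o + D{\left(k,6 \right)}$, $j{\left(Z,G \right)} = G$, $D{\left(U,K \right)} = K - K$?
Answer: $-208830$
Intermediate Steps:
$D{\left(U,K \right)} = 0$
$Q{\left(f \right)} = f + 2 f^{2}$ ($Q{\left(f \right)} = \left(f^{2} + f^{2}\right) + f = 2 f^{2} + f = f + 2 f^{2}$)
$P{\left(k,o \right)} = 2 o k^{2}$ ($P{\left(k,o \right)} = \left(k + k\right) k o + 0 = 2 k k o + 0 = 2 k^{2} o + 0 = 2 o k^{2} + 0 = 2 o k^{2}$)
$\left(P{\left(86,-15 \right)} + 11280\right) + Q{\left(-30 \right)} = \left(2 \left(-15\right) 86^{2} + 11280\right) - 30 \left(1 + 2 \left(-30\right)\right) = \left(2 \left(-15\right) 7396 + 11280\right) - 30 \left(1 - 60\right) = \left(-221880 + 11280\right) - -1770 = -210600 + 1770 = -208830$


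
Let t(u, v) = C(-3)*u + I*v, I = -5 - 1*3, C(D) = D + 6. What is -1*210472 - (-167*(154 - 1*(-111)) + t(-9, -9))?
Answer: -166262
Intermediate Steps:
C(D) = 6 + D
I = -8 (I = -5 - 3 = -8)
t(u, v) = -8*v + 3*u (t(u, v) = (6 - 3)*u - 8*v = 3*u - 8*v = -8*v + 3*u)
-1*210472 - (-167*(154 - 1*(-111)) + t(-9, -9)) = -1*210472 - (-167*(154 - 1*(-111)) + (-8*(-9) + 3*(-9))) = -210472 - (-167*(154 + 111) + (72 - 27)) = -210472 - (-167*265 + 45) = -210472 - (-44255 + 45) = -210472 - 1*(-44210) = -210472 + 44210 = -166262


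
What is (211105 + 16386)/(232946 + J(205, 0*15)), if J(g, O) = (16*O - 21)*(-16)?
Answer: 227491/233282 ≈ 0.97518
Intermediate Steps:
J(g, O) = 336 - 256*O (J(g, O) = (-21 + 16*O)*(-16) = 336 - 256*O)
(211105 + 16386)/(232946 + J(205, 0*15)) = (211105 + 16386)/(232946 + (336 - 0*15)) = 227491/(232946 + (336 - 256*0)) = 227491/(232946 + (336 + 0)) = 227491/(232946 + 336) = 227491/233282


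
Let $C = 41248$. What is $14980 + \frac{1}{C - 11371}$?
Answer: $\frac{447557461}{29877} \approx 14980.0$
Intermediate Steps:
$14980 + \frac{1}{C - 11371} = 14980 + \frac{1}{41248 - 11371} = 14980 + \frac{1}{29877} = \frac{447557461}{29877}$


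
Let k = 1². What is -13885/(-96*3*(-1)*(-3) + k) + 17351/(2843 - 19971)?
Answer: 222848367/14781464 ≈ 15.076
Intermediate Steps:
k = 1
-13885/(-96*3*(-1)*(-3) + k) + 17351/(2843 - 19971) = -13885/(-96*3*(-1)*(-3) + 1) + 17351/(2843 - 19971) = -13885/(-(-288)*(-3) + 1) + 17351/(-17128) = -13885/(-96*9 + 1) + 17351*(-1/17128) = -13885/(-864 + 1) - 17351/17128 = -13885/(-863) - 17351/17128 = -13885*(-1/863) - 17351/17128 = 13885/863 - 17351/17128 = 222848367/14781464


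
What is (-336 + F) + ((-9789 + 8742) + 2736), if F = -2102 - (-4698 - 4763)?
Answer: 8712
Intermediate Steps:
F = 7359 (F = -2102 - 1*(-9461) = -2102 + 9461 = 7359)
(-336 + F) + ((-9789 + 8742) + 2736) = (-336 + 7359) + ((-9789 + 8742) + 2736) = 7023 + (-1047 + 2736) = 7023 + 1689 = 8712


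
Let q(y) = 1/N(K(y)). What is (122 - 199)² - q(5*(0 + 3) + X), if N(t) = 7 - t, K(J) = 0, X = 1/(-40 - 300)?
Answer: 41502/7 ≈ 5928.9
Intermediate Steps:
X = -1/340 (X = 1/(-340) = -1/340 ≈ -0.0029412)
q(y) = ⅐ (q(y) = 1/(7 - 1*0) = 1/(7 + 0) = 1/7 = ⅐)
(122 - 199)² - q(5*(0 + 3) + X) = (122 - 199)² - 1*⅐ = (-77)² - ⅐ = 5929 - ⅐ = 41502/7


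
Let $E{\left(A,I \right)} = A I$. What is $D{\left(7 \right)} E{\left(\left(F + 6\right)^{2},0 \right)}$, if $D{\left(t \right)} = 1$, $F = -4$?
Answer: $0$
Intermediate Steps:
$D{\left(7 \right)} E{\left(\left(F + 6\right)^{2},0 \right)} = 1 \left(-4 + 6\right)^{2} \cdot 0 = 1 \cdot 2^{2} \cdot 0 = 1 \cdot 4 \cdot 0 = 1 \cdot 0 = 0$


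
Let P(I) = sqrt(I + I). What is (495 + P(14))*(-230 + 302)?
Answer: 35640 + 144*sqrt(7) ≈ 36021.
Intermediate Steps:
P(I) = sqrt(2)*sqrt(I) (P(I) = sqrt(2*I) = sqrt(2)*sqrt(I))
(495 + P(14))*(-230 + 302) = (495 + sqrt(2)*sqrt(14))*(-230 + 302) = (495 + 2*sqrt(7))*72 = 35640 + 144*sqrt(7)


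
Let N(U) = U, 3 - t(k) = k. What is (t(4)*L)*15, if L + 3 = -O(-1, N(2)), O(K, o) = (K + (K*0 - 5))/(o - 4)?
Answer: 90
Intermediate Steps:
t(k) = 3 - k
O(K, o) = (-5 + K)/(-4 + o) (O(K, o) = (K + (0 - 5))/(-4 + o) = (K - 5)/(-4 + o) = (-5 + K)/(-4 + o))
L = -6 (L = -3 - (-5 - 1)/(-4 + 2) = -3 - (-6)/(-2) = -3 - (-1)*(-6)/2 = -3 - 1*3 = -3 - 3 = -6)
(t(4)*L)*15 = ((3 - 1*4)*(-6))*15 = ((3 - 4)*(-6))*15 = -1*(-6)*15 = 6*15 = 90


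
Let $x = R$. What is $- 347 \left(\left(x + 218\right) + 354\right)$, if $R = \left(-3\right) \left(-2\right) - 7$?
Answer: $-198137$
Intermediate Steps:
$R = -1$ ($R = 6 - 7 = -1$)
$x = -1$
$- 347 \left(\left(x + 218\right) + 354\right) = - 347 \left(\left(-1 + 218\right) + 354\right) = - 347 \left(217 + 354\right) = \left(-347\right) 571 = -198137$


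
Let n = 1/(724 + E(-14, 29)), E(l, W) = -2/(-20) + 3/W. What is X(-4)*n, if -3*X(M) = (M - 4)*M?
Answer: -9280/630057 ≈ -0.014729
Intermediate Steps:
E(l, W) = ⅒ + 3/W (E(l, W) = -2*(-1/20) + 3/W = ⅒ + 3/W)
X(M) = -M*(-4 + M)/3 (X(M) = -(M - 4)*M/3 = -(-4 + M)*M/3 = -M*(-4 + M)/3)
n = 290/210019 (n = 1/(724 + (⅒)*(30 + 29)/29) = 1/(724 + (⅒)*(1/29)*59) = 1/(724 + 59/290) = 1/(210019/290) = 290/210019 ≈ 0.0013808)
X(-4)*n = ((⅓)*(-4)*(4 - 1*(-4)))*(290/210019) = ((⅓)*(-4)*(4 + 4))*(290/210019) = ((⅓)*(-4)*8)*(290/210019) = -32/3*290/210019 = -9280/630057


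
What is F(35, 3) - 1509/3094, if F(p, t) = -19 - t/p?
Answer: -302801/15470 ≈ -19.573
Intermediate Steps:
F(p, t) = -19 - t/p
F(35, 3) - 1509/3094 = (-19 - 1*3/35) - 1509/3094 = (-19 - 1*3*1/35) - 1509/3094 = (-19 - 3/35) - 1*1509/3094 = -668/35 - 1509/3094 = -302801/15470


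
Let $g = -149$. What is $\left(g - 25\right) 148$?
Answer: $-25752$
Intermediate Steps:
$\left(g - 25\right) 148 = \left(-149 - 25\right) 148 = \left(-174\right) 148 = -25752$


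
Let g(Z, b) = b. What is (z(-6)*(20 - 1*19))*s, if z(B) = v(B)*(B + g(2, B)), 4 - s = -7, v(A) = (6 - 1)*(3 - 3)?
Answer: 0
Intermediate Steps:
v(A) = 0 (v(A) = 5*0 = 0)
s = 11 (s = 4 - 1*(-7) = 4 + 7 = 11)
z(B) = 0 (z(B) = 0*(B + B) = 0*(2*B) = 0)
(z(-6)*(20 - 1*19))*s = (0*(20 - 1*19))*11 = (0*(20 - 19))*11 = (0*1)*11 = 0*11 = 0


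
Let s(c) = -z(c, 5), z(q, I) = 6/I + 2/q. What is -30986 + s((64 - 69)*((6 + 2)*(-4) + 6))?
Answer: -2014169/65 ≈ -30987.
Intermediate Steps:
z(q, I) = 2/q + 6/I
s(c) = -6/5 - 2/c (s(c) = -(2/c + 6/5) = -(6/5 + 2/c) = -6/5 - 2/c)
-30986 + s((64 - 69)*((6 + 2)*(-4) + 6)) = -30986 + (-6/5 - 2*1/((64 - 69)*((6 + 2)*(-4) + 6))) = -30986 + (-6/5 - 2*(-1/(5*(8*(-4) + 6)))) = -30986 + (-6/5 - 2*(-1/(5*(-32 + 6)))) = -30986 + (-6/5 - 2/((-5*(-26)))) = -30986 + (-6/5 - 2/130) = -30986 + (-6/5 - 2*1/130) = -30986 + (-6/5 - 1/65) = -30986 - 79/65 = -2014169/65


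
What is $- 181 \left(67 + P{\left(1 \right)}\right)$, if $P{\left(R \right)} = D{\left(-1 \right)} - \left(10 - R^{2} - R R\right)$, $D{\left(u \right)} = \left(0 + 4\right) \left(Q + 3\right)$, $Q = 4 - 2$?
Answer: $-14299$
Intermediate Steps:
$Q = 2$
$D{\left(u \right)} = 20$ ($D{\left(u \right)} = \left(0 + 4\right) \left(2 + 3\right) = 4 \cdot 5 = 20$)
$P{\left(R \right)} = 10 + 2 R^{2}$ ($P{\left(R \right)} = 20 - \left(10 - R^{2} - R R\right) = 20 + \left(\left(R^{2} + R^{2}\right) - 10\right) = 20 + \left(2 R^{2} - 10\right) = 20 + \left(-10 + 2 R^{2}\right) = 10 + 2 R^{2}$)
$- 181 \left(67 + P{\left(1 \right)}\right) = - 181 \left(67 + \left(10 + 2 \cdot 1^{2}\right)\right) = - 181 \left(67 + \left(10 + 2 \cdot 1\right)\right) = - 181 \left(67 + \left(10 + 2\right)\right) = - 181 \left(67 + 12\right) = \left(-181\right) 79 = -14299$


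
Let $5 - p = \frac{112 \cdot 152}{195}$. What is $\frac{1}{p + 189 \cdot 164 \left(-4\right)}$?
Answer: $- \frac{195}{24192929} \approx -8.0602 \cdot 10^{-6}$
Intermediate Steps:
$p = - \frac{16049}{195}$ ($p = 5 - \frac{112 \cdot 152}{195} = 5 - 17024 \cdot \frac{1}{195} = 5 - \frac{17024}{195} = - \frac{16049}{195} \approx -82.303$)
$\frac{1}{p + 189 \cdot 164 \left(-4\right)} = \frac{1}{- \frac{16049}{195} + 189 \cdot 164 \left(-4\right)} = \frac{1}{- \frac{16049}{195} + 30996 \left(-4\right)} = \frac{1}{- \frac{16049}{195} - 123984} = \frac{1}{- \frac{24192929}{195}} = - \frac{195}{24192929}$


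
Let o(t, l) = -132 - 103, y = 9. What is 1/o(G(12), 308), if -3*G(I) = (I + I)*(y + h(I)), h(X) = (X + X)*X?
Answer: -1/235 ≈ -0.0042553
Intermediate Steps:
h(X) = 2*X² (h(X) = (2*X)*X = 2*X²)
G(I) = -2*I*(9 + 2*I²)/3 (G(I) = -(I + I)*(9 + 2*I²)/3 = -2*I*(9 + 2*I²)/3)
o(t, l) = -235
1/o(G(12), 308) = 1/(-235) = -1/235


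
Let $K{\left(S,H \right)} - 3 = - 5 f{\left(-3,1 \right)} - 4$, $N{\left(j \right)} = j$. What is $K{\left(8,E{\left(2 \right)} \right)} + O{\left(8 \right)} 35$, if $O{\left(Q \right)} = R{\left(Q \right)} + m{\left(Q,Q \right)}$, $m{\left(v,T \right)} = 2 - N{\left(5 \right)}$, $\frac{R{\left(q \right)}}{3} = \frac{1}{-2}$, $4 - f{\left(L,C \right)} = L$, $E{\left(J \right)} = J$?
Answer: $- \frac{387}{2} \approx -193.5$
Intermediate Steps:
$f{\left(L,C \right)} = 4 - L$
$R{\left(q \right)} = - \frac{3}{2}$ ($R{\left(q \right)} = \frac{3}{-2} = 3 \left(- \frac{1}{2}\right) = - \frac{3}{2}$)
$m{\left(v,T \right)} = -3$ ($m{\left(v,T \right)} = 2 - 5 = -3$)
$K{\left(S,H \right)} = -36$ ($K{\left(S,H \right)} = 3 - \left(4 + 5 \left(4 - -3\right)\right) = 3 - \left(4 + 5 \left(4 + 3\right)\right) = 3 - 39 = -36$)
$O{\left(Q \right)} = - \frac{9}{2}$ ($O{\left(Q \right)} = - \frac{3}{2} - 3 = - \frac{9}{2}$)
$K{\left(8,E{\left(2 \right)} \right)} + O{\left(8 \right)} 35 = -36 - \frac{315}{2} = - \frac{387}{2}$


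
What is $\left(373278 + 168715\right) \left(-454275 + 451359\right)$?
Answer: $-1580451588$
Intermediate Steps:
$\left(373278 + 168715\right) \left(-454275 + 451359\right) = 541993 \left(-2916\right) = -1580451588$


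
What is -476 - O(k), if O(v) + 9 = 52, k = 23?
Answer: -519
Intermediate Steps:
O(v) = 43 (O(v) = -9 + 52 = 43)
-476 - O(k) = -476 - 1*43 = -476 - 43 = -519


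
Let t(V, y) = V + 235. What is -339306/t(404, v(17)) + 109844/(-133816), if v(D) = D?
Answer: -3789563501/7125702 ≈ -531.82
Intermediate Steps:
t(V, y) = 235 + V
-339306/t(404, v(17)) + 109844/(-133816) = -339306/(235 + 404) + 109844/(-133816) = -339306/639 + 109844*(-1/133816) = -339306*1/639 - 27461/33454 = -113102/213 - 27461/33454 = -3789563501/7125702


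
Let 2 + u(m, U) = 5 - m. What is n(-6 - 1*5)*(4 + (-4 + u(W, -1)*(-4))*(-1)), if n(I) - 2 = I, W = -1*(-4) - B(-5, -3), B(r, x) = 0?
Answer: -36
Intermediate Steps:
W = 4 (W = -1*(-4) - 1*0 = 4 + 0 = 4)
n(I) = 2 + I
u(m, U) = 3 - m (u(m, U) = -2 + (5 - m) = 3 - m)
n(-6 - 1*5)*(4 + (-4 + u(W, -1)*(-4))*(-1)) = (2 + (-6 - 1*5))*(4 + (-4 + (3 - 1*4)*(-4))*(-1)) = (2 + (-6 - 5))*(4 + (-4 + (3 - 4)*(-4))*(-1)) = (2 - 11)*(4 + (-4 - 1*(-4))*(-1)) = -9*(4 + (-4 + 4)*(-1)) = -9*(4 + 0*(-1)) = -9*(4 + 0) = -9*4 = -36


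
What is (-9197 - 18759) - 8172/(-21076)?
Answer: -147298121/5269 ≈ -27956.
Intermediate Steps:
(-9197 - 18759) - 8172/(-21076) = -27956 - 8172*(-1/21076) = -27956 + 2043/5269 = -147298121/5269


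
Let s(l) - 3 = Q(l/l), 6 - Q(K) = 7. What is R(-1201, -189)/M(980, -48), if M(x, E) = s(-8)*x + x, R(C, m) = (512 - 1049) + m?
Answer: -121/490 ≈ -0.24694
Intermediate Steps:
Q(K) = -1 (Q(K) = 6 - 1*7 = 6 - 7 = -1)
s(l) = 2 (s(l) = 3 - 1 = 2)
R(C, m) = -537 + m
M(x, E) = 3*x (M(x, E) = 2*x + x = 3*x)
R(-1201, -189)/M(980, -48) = (-537 - 189)/((3*980)) = -726/2940 = -726*1/2940 = -121/490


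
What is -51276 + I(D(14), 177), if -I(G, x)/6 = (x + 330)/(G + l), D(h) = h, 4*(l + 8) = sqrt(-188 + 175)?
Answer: 12*(-4273*sqrt(13) + 103566*I)/(sqrt(13) - 24*I) ≈ -51772.0 + 74.486*I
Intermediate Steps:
l = -8 + I*sqrt(13)/4 (l = -8 + sqrt(-188 + 175)/4 = -8 + sqrt(-13)/4 = -8 + (I*sqrt(13))/4 = -8 + I*sqrt(13)/4 ≈ -8.0 + 0.90139*I)
I(G, x) = -6*(330 + x)/(-8 + G + I*sqrt(13)/4) (I(G, x) = -6*(x + 330)/(G + (-8 + I*sqrt(13)/4)) = -6*(330 + x)/(-8 + G + I*sqrt(13)/4))
-51276 + I(D(14), 177) = -51276 + 24*(-330 - 1*177)/(-32 + 4*14 + I*sqrt(13)) = -51276 + 24*(-330 - 177)/(-32 + 56 + I*sqrt(13)) = -51276 + 24*(-507)/(24 + I*sqrt(13)) = -51276 - 12168/(24 + I*sqrt(13))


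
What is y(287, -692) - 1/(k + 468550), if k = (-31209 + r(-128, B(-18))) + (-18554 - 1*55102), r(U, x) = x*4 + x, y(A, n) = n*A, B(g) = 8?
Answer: -72237239901/363725 ≈ -1.9860e+5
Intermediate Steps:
y(A, n) = A*n
r(U, x) = 5*x (r(U, x) = 4*x + x = 5*x)
k = -104825 (k = (-31209 + 5*8) + (-18554 - 1*55102) = (-31209 + 40) + (-18554 - 55102) = -31169 - 73656 = -104825)
y(287, -692) - 1/(k + 468550) = 287*(-692) - 1/(-104825 + 468550) = -198604 - 1/363725 = -72237239901/363725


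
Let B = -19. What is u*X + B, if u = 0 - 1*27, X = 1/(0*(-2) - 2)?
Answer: -11/2 ≈ -5.5000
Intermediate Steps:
X = -½ (X = 1/(0 - 2) = 1/(-2) = -½ ≈ -0.50000)
u = -27 (u = 0 - 27 = -27)
u*X + B = -27*(-½) - 19 = 27/2 - 19 = -11/2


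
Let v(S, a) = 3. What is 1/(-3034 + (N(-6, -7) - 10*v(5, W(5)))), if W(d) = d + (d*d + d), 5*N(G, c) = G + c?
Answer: -5/15333 ≈ -0.00032609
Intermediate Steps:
N(G, c) = G/5 + c/5 (N(G, c) = (G + c)/5 = G/5 + c/5)
W(d) = d**2 + 2*d (W(d) = d + (d**2 + d) = d + (d + d**2) = d**2 + 2*d)
1/(-3034 + (N(-6, -7) - 10*v(5, W(5)))) = 1/(-3034 + (((1/5)*(-6) + (1/5)*(-7)) - 10*3)) = 1/(-3034 + ((-6/5 - 7/5) - 30)) = 1/(-3034 + (-13/5 - 30)) = 1/(-3034 - 163/5) = 1/(-15333/5) = -5/15333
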